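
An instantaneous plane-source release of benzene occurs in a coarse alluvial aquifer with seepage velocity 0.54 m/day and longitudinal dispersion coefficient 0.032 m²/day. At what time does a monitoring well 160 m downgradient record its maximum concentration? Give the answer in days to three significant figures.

296 days

For the 1D instantaneous-source solution, setting ∂C/∂t = 0 at fixed x gives v²t² + 2Dt − x² = 0, so t = (√(D² + v²x²) − D)/v².
√(D² + v²x²) = √(0.032² + 0.54² × 160²) = 86.40; v² = 0.2916.
t = (86.40 − 0.032)/0.2916 = 296 days (vs. the pure-advection estimate x/v = 296 d).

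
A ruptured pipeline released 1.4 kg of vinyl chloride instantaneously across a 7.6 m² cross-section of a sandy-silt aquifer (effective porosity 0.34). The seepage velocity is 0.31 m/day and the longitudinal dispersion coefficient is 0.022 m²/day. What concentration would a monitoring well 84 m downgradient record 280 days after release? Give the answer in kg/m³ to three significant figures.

0.0448 kg/m³

For an instantaneous plane source, C(x,t) = M/(n_e·A·√(4πDt)) · exp(−(x−vt)²/(4Dt)), with n_e·A the pore (flow) area.
Plume center vt = 0.31 × 280 = 86.8 m, so the well at 84 m is 2.8 m upgradient of the peak.
√(4πDt) = 8.798 m, giving peak height M/(n_e·A·√(4πDt)) = 1.4/(0.34 × 7.6 × 8.798) = 0.06158 kg/m³.
(x−vt)²/(4Dt) = (-2.8)²/(4 × 0.022 × 280) = 0.3182; exp(−0.3182) = 0.7275.
C = 0.06158 × 0.7275 = 0.0448 kg/m³.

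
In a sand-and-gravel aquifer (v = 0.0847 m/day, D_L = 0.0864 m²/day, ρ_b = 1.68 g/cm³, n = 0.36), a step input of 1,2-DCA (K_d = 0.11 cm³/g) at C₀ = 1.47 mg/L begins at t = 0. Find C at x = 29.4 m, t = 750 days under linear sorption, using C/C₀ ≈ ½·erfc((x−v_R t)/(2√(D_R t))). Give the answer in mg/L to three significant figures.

Retardation factor R = 1 + ρ_b·K_d/n = 1 + 1.68 × 0.11/0.36 = 1.513.
Sorption retards both mechanisms: v_R = v/R = 0.05598 m/day, D_R = D/R = 0.05711 m²/day.
v_R·t = 0.05598 × 750 = 41.985 m; 2√(D_R t) = 13.09 m; argument = (29.4 − 41.985)/13.09 = -0.9614.
C = C₀ × ½·erfc(-0.9614) = 1.47 × 0.9130 = 1.34 mg/L.

1.34 mg/L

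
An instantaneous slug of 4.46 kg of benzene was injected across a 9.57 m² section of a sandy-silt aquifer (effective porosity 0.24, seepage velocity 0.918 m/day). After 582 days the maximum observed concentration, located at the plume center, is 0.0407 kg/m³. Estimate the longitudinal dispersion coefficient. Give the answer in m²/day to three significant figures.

At the plume center C_max = M/(n_e·A·√(4πDt)), so D = M²/(4πt·(n_e·A·C_max)²).
n_e·A·C_max = 0.24 × 9.57 × 0.0407 = 0.09348 kg/m.
D = 4.46²/(4π × 582 × 0.09348²) = 0.311 m²/day.

0.311 m²/day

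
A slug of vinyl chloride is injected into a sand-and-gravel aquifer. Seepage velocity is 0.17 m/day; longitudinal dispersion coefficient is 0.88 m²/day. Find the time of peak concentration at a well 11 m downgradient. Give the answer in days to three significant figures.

For the 1D instantaneous-source solution, setting ∂C/∂t = 0 at fixed x gives v²t² + 2Dt − x² = 0, so t = (√(D² + v²x²) − D)/v².
√(D² + v²x²) = √(0.88² + 0.17² × 11²) = 2.067; v² = 0.0289.
t = (2.067 − 0.88)/0.0289 = 41.1 days (vs. the pure-advection estimate x/v = 64.7 d).

41.1 days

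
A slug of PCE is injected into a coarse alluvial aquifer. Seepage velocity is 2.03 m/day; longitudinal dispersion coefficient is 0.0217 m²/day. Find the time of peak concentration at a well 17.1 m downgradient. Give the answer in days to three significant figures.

8.42 days

For the 1D instantaneous-source solution, setting ∂C/∂t = 0 at fixed x gives v²t² + 2Dt − x² = 0, so t = (√(D² + v²x²) − D)/v².
√(D² + v²x²) = √(0.0217² + 2.03² × 17.1²) = 34.71; v² = 4.1209.
t = (34.71 − 0.0217)/4.1209 = 8.42 days (vs. the pure-advection estimate x/v = 8.42 d).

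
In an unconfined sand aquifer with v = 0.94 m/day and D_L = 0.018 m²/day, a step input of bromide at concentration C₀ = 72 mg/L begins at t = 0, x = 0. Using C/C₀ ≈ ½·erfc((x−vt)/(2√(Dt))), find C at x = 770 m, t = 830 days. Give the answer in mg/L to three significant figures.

69.8 mg/L

For a continuous step input, C/C₀ ≈ ½·erfc((x−vt)/(2√(Dt))).
vt = 0.94 × 830 = 780.2 m and 2√(Dt) = 2√(0.018 × 830) = 7.730 m.
Argument (x−vt)/(2√(Dt)) = (770 − 780.2)/7.730 = -1.320; ½·erfc(-1.320) = 0.9690.
C = 72 × 0.9690 = 69.8 mg/L.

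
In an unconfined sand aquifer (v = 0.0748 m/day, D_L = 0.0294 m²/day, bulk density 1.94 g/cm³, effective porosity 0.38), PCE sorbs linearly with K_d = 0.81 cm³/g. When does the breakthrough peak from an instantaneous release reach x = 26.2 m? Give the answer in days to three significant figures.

1770 days

Retardation factor R = 1 + ρ_b·K_d/n = 1 + 1.94 × 0.81/0.38 = 5.135.
Sorption retards both mechanisms: v_R = v/R = 0.01457 m/day, D_R = D/R = 0.005725 m²/day.
Peak time from v_R²t² + 2D_R t − x² = 0: t = (√(D_R² + v_R²x²) − D_R)/v_R².
√(D_R² + v_R²x²) = √(0.005725² + 0.01457² × 26.2²) = 0.3818; v_R² = 0.0002123.
t = (0.3818 − 0.005725)/0.0002123 = 1770 days.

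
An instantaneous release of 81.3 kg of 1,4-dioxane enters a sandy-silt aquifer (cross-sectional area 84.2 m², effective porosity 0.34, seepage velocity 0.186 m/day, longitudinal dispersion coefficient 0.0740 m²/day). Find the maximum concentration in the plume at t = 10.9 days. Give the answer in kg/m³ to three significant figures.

The peak of an instantaneous 1D plume sits at x = vt; there the Gaussian factor is 1 and C_max = M/(n_e·A·√(4πDt)), where n_e·A is the pore area the mass is dissolved in.
√(4πDt) = √(4π × 0.0740 × 10.9) = 3.184 m, so C_max = 81.3/(0.34 × 84.2 × 3.184) = 0.892 kg/m³.

0.892 kg/m³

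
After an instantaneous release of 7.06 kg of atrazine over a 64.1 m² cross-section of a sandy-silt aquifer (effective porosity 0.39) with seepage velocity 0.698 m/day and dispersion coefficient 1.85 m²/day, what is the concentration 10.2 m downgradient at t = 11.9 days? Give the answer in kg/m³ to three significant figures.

For an instantaneous plane source, C(x,t) = M/(n_e·A·√(4πDt)) · exp(−(x−vt)²/(4Dt)), with n_e·A the pore (flow) area.
Plume center vt = 0.698 × 11.9 = 8.3062 m, so the well at 10.2 m is 1.8938 m downgradient of the peak.
√(4πDt) = 16.63 m, giving peak height M/(n_e·A·√(4πDt)) = 7.06/(0.39 × 64.1 × 16.63) = 0.01698 kg/m³.
(x−vt)²/(4Dt) = (1.8938)²/(4 × 1.85 × 11.9) = 0.04073; exp(−0.04073) = 0.9601.
C = 0.01698 × 0.9601 = 0.0163 kg/m³.

0.0163 kg/m³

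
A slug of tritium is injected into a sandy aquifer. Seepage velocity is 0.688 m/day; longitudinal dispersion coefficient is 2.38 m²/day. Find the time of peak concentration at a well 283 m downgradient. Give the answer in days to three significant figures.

406 days

For the 1D instantaneous-source solution, setting ∂C/∂t = 0 at fixed x gives v²t² + 2Dt − x² = 0, so t = (√(D² + v²x²) − D)/v².
√(D² + v²x²) = √(2.38² + 0.688² × 283²) = 194.7; v² = 0.473344.
t = (194.7 − 2.38)/0.473344 = 406 days (vs. the pure-advection estimate x/v = 411 d).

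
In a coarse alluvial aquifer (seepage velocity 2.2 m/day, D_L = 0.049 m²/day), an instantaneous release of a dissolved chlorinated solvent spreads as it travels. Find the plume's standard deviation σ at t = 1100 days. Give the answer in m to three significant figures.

Dispersive spreading gives a Gaussian with σ² = 2Dt; advection only shifts the center.
σ = √(2 × 0.049 × 1100) = 10.4 m.

10.4 m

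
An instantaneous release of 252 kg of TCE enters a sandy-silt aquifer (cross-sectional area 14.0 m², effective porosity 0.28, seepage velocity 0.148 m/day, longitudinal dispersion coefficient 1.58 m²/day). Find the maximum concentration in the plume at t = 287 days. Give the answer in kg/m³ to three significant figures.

The peak of an instantaneous 1D plume sits at x = vt; there the Gaussian factor is 1 and C_max = M/(n_e·A·√(4πDt)), where n_e·A is the pore area the mass is dissolved in.
√(4πDt) = √(4π × 1.58 × 287) = 75.49 m, so C_max = 252/(0.28 × 14.0 × 75.49) = 0.852 kg/m³.

0.852 kg/m³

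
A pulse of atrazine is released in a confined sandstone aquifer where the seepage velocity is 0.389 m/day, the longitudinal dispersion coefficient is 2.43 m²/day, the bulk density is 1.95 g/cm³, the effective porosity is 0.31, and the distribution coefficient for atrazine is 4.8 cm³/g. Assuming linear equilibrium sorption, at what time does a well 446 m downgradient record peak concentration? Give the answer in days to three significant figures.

Retardation factor R = 1 + ρ_b·K_d/n = 1 + 1.95 × 4.8/0.31 = 31.19.
Sorption retards both mechanisms: v_R = v/R = 0.01247 m/day, D_R = D/R = 0.07791 m²/day.
Peak time from v_R²t² + 2D_R t − x² = 0: t = (√(D_R² + v_R²x²) − D_R)/v_R².
√(D_R² + v_R²x²) = √(0.07791² + 0.01247² × 446²) = 5.562; v_R² = 0.0001555.
t = (5.562 − 0.07791)/0.0001555 = 35300 days.

35300 days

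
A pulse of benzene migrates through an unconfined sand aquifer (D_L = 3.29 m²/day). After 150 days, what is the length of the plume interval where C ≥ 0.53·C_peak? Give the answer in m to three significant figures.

70.8 m

The plume is Gaussian with σ = √(2Dt) = √(2 × 3.29 × 150) = 31.42 m.
C/C_peak = exp(−Δx²/(2σ²)) = 0.53 ⇒ Δx = σ·√(−2 ln 0.53) = 31.42 × 1.127 = 35.41 m.
Width = 2Δx = 70.8 m.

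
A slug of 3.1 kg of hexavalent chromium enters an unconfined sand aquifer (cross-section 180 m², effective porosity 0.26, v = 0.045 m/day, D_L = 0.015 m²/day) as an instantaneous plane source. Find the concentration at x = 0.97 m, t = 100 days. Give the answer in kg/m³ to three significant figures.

For an instantaneous plane source, C(x,t) = M/(n_e·A·√(4πDt)) · exp(−(x−vt)²/(4Dt)), with n_e·A the pore (flow) area.
Plume center vt = 0.045 × 100 = 4.5 m, so the well at 0.97 m is 3.53 m upgradient of the peak.
√(4πDt) = 4.342 m, giving peak height M/(n_e·A·√(4πDt)) = 3.1/(0.26 × 180 × 4.342) = 0.01526 kg/m³.
(x−vt)²/(4Dt) = (-3.53)²/(4 × 0.015 × 100) = 2.077; exp(−2.077) = 0.1253.
C = 0.01526 × 0.1253 = 0.00191 kg/m³.

0.00191 kg/m³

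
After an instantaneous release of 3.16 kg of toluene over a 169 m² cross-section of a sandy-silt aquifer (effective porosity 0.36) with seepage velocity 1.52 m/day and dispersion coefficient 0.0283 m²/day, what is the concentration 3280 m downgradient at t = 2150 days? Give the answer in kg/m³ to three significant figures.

0.00104 kg/m³

For an instantaneous plane source, C(x,t) = M/(n_e·A·√(4πDt)) · exp(−(x−vt)²/(4Dt)), with n_e·A the pore (flow) area.
Plume center vt = 1.52 × 2150 = 3268 m, so the well at 3280 m is 12 m downgradient of the peak.
√(4πDt) = 27.65 m, giving peak height M/(n_e·A·√(4πDt)) = 3.16/(0.36 × 169 × 27.65) = 0.001878 kg/m³.
(x−vt)²/(4Dt) = (12)²/(4 × 0.0283 × 2150) = 0.5917; exp(−0.5917) = 0.5534.
C = 0.001878 × 0.5534 = 0.00104 kg/m³.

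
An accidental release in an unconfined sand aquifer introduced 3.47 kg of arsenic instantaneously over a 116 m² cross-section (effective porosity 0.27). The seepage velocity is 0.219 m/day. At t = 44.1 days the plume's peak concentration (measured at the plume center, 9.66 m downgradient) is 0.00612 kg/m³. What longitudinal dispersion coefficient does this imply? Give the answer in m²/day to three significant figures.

0.591 m²/day

At the plume center C_max = M/(n_e·A·√(4πDt)), so D = M²/(4πt·(n_e·A·C_max)²).
n_e·A·C_max = 0.27 × 116 × 0.00612 = 0.1917 kg/m.
D = 3.47²/(4π × 44.1 × 0.1917²) = 0.591 m²/day.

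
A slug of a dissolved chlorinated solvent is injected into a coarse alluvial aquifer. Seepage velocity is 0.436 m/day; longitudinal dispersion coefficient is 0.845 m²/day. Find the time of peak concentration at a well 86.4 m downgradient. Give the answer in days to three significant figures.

For the 1D instantaneous-source solution, setting ∂C/∂t = 0 at fixed x gives v²t² + 2Dt − x² = 0, so t = (√(D² + v²x²) − D)/v².
√(D² + v²x²) = √(0.845² + 0.436² × 86.4²) = 37.68; v² = 0.190096.
t = (37.68 − 0.845)/0.190096 = 194 days (vs. the pure-advection estimate x/v = 198 d).

194 days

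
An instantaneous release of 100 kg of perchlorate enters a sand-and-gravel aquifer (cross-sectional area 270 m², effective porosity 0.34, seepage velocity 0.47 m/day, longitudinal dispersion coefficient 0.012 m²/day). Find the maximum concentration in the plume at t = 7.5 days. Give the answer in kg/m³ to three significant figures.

1.02 kg/m³

The peak of an instantaneous 1D plume sits at x = vt; there the Gaussian factor is 1 and C_max = M/(n_e·A·√(4πDt)), where n_e·A is the pore area the mass is dissolved in.
√(4πDt) = √(4π × 0.012 × 7.5) = 1.063 m, so C_max = 100/(0.34 × 270 × 1.063) = 1.02 kg/m³.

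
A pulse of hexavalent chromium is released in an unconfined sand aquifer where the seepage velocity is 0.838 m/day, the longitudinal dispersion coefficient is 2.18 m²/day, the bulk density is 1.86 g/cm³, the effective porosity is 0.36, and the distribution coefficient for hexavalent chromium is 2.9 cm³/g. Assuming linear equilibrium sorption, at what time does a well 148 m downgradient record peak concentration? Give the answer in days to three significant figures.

2770 days

Retardation factor R = 1 + ρ_b·K_d/n = 1 + 1.86 × 2.9/0.36 = 15.98.
Sorption retards both mechanisms: v_R = v/R = 0.05244 m/day, D_R = D/R = 0.1364 m²/day.
Peak time from v_R²t² + 2D_R t − x² = 0: t = (√(D_R² + v_R²x²) − D_R)/v_R².
√(D_R² + v_R²x²) = √(0.1364² + 0.05244² × 148²) = 7.762; v_R² = 0.002750.
t = (7.762 − 0.1364)/0.002750 = 2770 days.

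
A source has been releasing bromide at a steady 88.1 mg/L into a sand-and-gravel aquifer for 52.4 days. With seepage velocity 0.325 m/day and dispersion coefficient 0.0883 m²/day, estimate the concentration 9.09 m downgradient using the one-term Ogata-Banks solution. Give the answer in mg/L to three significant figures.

For a continuous step input, C/C₀ ≈ ½·erfc((x−vt)/(2√(Dt))).
vt = 0.325 × 52.4 = 17.03 m and 2√(Dt) = 2√(0.0883 × 52.4) = 4.302 m.
Argument (x−vt)/(2√(Dt)) = (9.09 − 17.03)/4.302 = -1.846; ½·erfc(-1.846) = 0.9955.
C = 88.1 × 0.9955 = 87.7 mg/L.

87.7 mg/L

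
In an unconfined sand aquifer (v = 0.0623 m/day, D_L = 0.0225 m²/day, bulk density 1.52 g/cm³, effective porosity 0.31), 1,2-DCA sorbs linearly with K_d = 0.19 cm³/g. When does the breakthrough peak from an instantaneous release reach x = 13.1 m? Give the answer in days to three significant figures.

395 days

Retardation factor R = 1 + ρ_b·K_d/n = 1 + 1.52 × 0.19/0.31 = 1.932.
Sorption retards both mechanisms: v_R = v/R = 0.03225 m/day, D_R = D/R = 0.01165 m²/day.
Peak time from v_R²t² + 2D_R t − x² = 0: t = (√(D_R² + v_R²x²) − D_R)/v_R².
√(D_R² + v_R²x²) = √(0.01165² + 0.03225² × 13.1²) = 0.4226; v_R² = 0.001040.
t = (0.4226 − 0.01165)/0.001040 = 395 days.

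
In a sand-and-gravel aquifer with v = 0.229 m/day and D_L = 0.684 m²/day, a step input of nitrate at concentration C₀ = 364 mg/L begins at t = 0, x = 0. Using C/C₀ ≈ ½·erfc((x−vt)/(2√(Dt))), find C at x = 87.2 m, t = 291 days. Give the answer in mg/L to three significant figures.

55.1 mg/L

For a continuous step input, C/C₀ ≈ ½·erfc((x−vt)/(2√(Dt))).
vt = 0.229 × 291 = 66.639 m and 2√(Dt) = 2√(0.684 × 291) = 28.22 m.
Argument (x−vt)/(2√(Dt)) = (87.2 − 66.639)/28.22 = 0.7286; ½·erfc(0.7286) = 0.1514.
C = 364 × 0.1514 = 55.1 mg/L.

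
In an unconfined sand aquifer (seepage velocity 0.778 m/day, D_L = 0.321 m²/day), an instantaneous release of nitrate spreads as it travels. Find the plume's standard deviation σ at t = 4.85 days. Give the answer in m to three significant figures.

Dispersive spreading gives a Gaussian with σ² = 2Dt; advection only shifts the center.
σ = √(2 × 0.321 × 4.85) = 1.76 m.

1.76 m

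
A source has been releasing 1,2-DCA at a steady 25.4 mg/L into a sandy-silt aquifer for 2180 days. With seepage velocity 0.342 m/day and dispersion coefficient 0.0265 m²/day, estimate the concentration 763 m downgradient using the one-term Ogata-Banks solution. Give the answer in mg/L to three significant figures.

For a continuous step input, C/C₀ ≈ ½·erfc((x−vt)/(2√(Dt))).
vt = 0.342 × 2180 = 745.56 m and 2√(Dt) = 2√(0.0265 × 2180) = 15.20 m.
Argument (x−vt)/(2√(Dt)) = (763 − 745.56)/15.20 = 1.147; ½·erfc(1.147) = 0.05239.
C = 25.4 × 0.05239 = 1.33 mg/L.

1.33 mg/L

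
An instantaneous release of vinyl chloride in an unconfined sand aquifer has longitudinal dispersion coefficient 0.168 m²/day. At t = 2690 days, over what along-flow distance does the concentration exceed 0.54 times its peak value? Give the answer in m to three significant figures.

66.7 m

The plume is Gaussian with σ = √(2Dt) = √(2 × 0.168 × 2690) = 30.06 m.
C/C_peak = exp(−Δx²/(2σ²)) = 0.54 ⇒ Δx = σ·√(−2 ln 0.54) = 30.06 × 1.110 = 33.37 m.
Width = 2Δx = 66.7 m.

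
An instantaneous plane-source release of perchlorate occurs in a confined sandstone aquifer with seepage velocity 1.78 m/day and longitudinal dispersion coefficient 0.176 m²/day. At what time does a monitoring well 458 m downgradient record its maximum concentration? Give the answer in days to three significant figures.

For the 1D instantaneous-source solution, setting ∂C/∂t = 0 at fixed x gives v²t² + 2Dt − x² = 0, so t = (√(D² + v²x²) − D)/v².
√(D² + v²x²) = √(0.176² + 1.78² × 458²) = 815.2; v² = 3.1684.
t = (815.2 − 0.176)/3.1684 = 257 days (vs. the pure-advection estimate x/v = 257 d).

257 days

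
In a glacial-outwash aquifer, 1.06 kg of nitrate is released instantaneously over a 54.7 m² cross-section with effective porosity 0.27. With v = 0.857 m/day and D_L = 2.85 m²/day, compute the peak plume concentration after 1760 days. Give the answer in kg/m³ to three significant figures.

0.000286 kg/m³

The peak of an instantaneous 1D plume sits at x = vt; there the Gaussian factor is 1 and C_max = M/(n_e·A·√(4πDt)), where n_e·A is the pore area the mass is dissolved in.
√(4πDt) = √(4π × 2.85 × 1760) = 251.1 m, so C_max = 1.06/(0.27 × 54.7 × 251.1) = 0.000286 kg/m³.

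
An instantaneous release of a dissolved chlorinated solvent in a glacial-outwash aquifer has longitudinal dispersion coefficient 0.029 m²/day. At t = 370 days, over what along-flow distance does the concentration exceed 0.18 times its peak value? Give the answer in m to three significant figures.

17.2 m

The plume is Gaussian with σ = √(2Dt) = √(2 × 0.029 × 370) = 4.632 m.
C/C_peak = exp(−Δx²/(2σ²)) = 0.18 ⇒ Δx = σ·√(−2 ln 0.18) = 4.632 × 1.852 = 8.578 m.
Width = 2Δx = 17.2 m.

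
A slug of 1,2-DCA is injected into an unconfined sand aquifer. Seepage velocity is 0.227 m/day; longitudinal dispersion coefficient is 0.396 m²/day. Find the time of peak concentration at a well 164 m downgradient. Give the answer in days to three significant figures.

For the 1D instantaneous-source solution, setting ∂C/∂t = 0 at fixed x gives v²t² + 2Dt − x² = 0, so t = (√(D² + v²x²) − D)/v².
√(D² + v²x²) = √(0.396² + 0.227² × 164²) = 37.23; v² = 0.051529.
t = (37.23 − 0.396)/0.051529 = 715 days (vs. the pure-advection estimate x/v = 722 d).

715 days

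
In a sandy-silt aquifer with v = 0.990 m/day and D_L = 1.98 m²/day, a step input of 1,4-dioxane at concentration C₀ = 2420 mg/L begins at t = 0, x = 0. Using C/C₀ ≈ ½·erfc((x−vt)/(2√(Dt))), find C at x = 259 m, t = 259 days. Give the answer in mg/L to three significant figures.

For a continuous step input, C/C₀ ≈ ½·erfc((x−vt)/(2√(Dt))).
vt = 0.990 × 259 = 256.41 m and 2√(Dt) = 2√(1.98 × 259) = 45.29 m.
Argument (x−vt)/(2√(Dt)) = (259 − 256.41)/45.29 = 0.05719; ½·erfc(0.05719) = 0.4678.
C = 2420 × 0.4678 = 1130 mg/L.

1130 mg/L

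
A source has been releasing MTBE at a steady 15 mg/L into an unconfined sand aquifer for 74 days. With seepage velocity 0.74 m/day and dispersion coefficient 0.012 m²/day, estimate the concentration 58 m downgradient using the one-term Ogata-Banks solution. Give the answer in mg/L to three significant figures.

0.113 mg/L

For a continuous step input, C/C₀ ≈ ½·erfc((x−vt)/(2√(Dt))).
vt = 0.74 × 74 = 54.76 m and 2√(Dt) = 2√(0.012 × 74) = 1.885 m.
Argument (x−vt)/(2√(Dt)) = (58 − 54.76)/1.885 = 1.719; ½·erfc(1.719) = 0.007528.
C = 15 × 0.007528 = 0.113 mg/L.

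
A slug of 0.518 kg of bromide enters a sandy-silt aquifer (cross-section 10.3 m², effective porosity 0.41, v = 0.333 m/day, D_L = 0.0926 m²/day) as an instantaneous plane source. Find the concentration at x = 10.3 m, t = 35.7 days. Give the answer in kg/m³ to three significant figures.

0.0157 kg/m³

For an instantaneous plane source, C(x,t) = M/(n_e·A·√(4πDt)) · exp(−(x−vt)²/(4Dt)), with n_e·A the pore (flow) area.
Plume center vt = 0.333 × 35.7 = 11.8881 m, so the well at 10.3 m is 1.5881 m upgradient of the peak.
√(4πDt) = 6.445 m, giving peak height M/(n_e·A·√(4πDt)) = 0.518/(0.41 × 10.3 × 6.445) = 0.01903 kg/m³.
(x−vt)²/(4Dt) = (-1.5881)²/(4 × 0.0926 × 35.7) = 0.1907; exp(−0.1907) = 0.8264.
C = 0.01903 × 0.8264 = 0.0157 kg/m³.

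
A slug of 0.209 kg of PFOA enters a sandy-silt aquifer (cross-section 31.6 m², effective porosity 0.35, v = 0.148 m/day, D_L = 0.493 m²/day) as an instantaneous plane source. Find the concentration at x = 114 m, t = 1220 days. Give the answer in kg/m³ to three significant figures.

For an instantaneous plane source, C(x,t) = M/(n_e·A·√(4πDt)) · exp(−(x−vt)²/(4Dt)), with n_e·A the pore (flow) area.
Plume center vt = 0.148 × 1220 = 180.56 m, so the well at 114 m is 66.56 m upgradient of the peak.
√(4πDt) = 86.94 m, giving peak height M/(n_e·A·√(4πDt)) = 0.209/(0.35 × 31.6 × 86.94) = 0.0002174 kg/m³.
(x−vt)²/(4Dt) = (-66.56)²/(4 × 0.493 × 1220) = 1.841; exp(−1.841) = 0.1587.
C = 0.0002174 × 0.1587 = 3.45e-05 kg/m³.

3.45e-05 kg/m³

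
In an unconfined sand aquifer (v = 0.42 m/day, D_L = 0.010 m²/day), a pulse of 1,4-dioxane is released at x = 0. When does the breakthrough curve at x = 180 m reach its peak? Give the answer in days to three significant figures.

For the 1D instantaneous-source solution, setting ∂C/∂t = 0 at fixed x gives v²t² + 2Dt − x² = 0, so t = (√(D² + v²x²) − D)/v².
√(D² + v²x²) = √(0.010² + 0.42² × 180²) = 75.60; v² = 0.1764.
t = (75.60 − 0.010)/0.1764 = 429 days (vs. the pure-advection estimate x/v = 429 d).

429 days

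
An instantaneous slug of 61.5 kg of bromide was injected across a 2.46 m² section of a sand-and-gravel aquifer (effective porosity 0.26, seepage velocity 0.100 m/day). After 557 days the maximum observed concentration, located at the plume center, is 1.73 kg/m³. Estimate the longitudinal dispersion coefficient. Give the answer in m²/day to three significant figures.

At the plume center C_max = M/(n_e·A·√(4πDt)), so D = M²/(4πt·(n_e·A·C_max)²).
n_e·A·C_max = 0.26 × 2.46 × 1.73 = 1.107 kg/m.
D = 61.5²/(4π × 557 × 1.107²) = 0.441 m²/day.

0.441 m²/day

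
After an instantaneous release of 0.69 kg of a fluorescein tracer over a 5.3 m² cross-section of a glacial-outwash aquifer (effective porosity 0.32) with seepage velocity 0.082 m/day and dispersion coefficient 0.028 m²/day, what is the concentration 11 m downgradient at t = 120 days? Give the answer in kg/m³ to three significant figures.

For an instantaneous plane source, C(x,t) = M/(n_e·A·√(4πDt)) · exp(−(x−vt)²/(4Dt)), with n_e·A the pore (flow) area.
Plume center vt = 0.082 × 120 = 9.84 m, so the well at 11 m is 1.16 m downgradient of the peak.
√(4πDt) = 6.498 m, giving peak height M/(n_e·A·√(4πDt)) = 0.69/(0.32 × 5.3 × 6.498) = 0.06261 kg/m³.
(x−vt)²/(4Dt) = (1.16)²/(4 × 0.028 × 120) = 0.1001; exp(−0.1001) = 0.9047.
C = 0.06261 × 0.9047 = 0.0566 kg/m³.

0.0566 kg/m³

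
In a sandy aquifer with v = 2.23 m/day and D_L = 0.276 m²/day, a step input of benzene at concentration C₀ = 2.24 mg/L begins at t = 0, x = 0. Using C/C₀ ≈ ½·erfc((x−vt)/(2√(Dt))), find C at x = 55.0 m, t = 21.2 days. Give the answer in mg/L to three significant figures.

0.0268 mg/L

For a continuous step input, C/C₀ ≈ ½·erfc((x−vt)/(2√(Dt))).
vt = 2.23 × 21.2 = 47.276 m and 2√(Dt) = 2√(0.276 × 21.2) = 4.838 m.
Argument (x−vt)/(2√(Dt)) = (55.0 − 47.276)/4.838 = 1.597; ½·erfc(1.597) = 0.01196.
C = 2.24 × 0.01196 = 0.0268 mg/L.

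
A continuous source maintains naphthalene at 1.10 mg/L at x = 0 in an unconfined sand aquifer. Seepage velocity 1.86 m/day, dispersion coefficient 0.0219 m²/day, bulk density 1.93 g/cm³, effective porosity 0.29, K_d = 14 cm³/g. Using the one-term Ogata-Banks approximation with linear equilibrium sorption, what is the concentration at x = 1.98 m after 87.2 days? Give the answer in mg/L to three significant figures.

0.110 mg/L

Retardation factor R = 1 + ρ_b·K_d/n = 1 + 1.93 × 14/0.29 = 94.17.
Sorption retards both mechanisms: v_R = v/R = 0.01975 m/day, D_R = D/R = 0.0002326 m²/day.
v_R·t = 0.01975 × 87.2 = 1.7222 m; 2√(D_R t) = 0.2848 m; argument = (1.98 − 1.7222)/0.2848 = 0.9052.
C = C₀ × ½·erfc(0.9052) = 1.10 × 0.1002 = 0.110 mg/L.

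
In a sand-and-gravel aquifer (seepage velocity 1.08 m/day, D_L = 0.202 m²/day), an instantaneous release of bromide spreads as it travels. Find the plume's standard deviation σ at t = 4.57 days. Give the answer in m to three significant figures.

Dispersive spreading gives a Gaussian with σ² = 2Dt; advection only shifts the center.
σ = √(2 × 0.202 × 4.57) = 1.36 m.

1.36 m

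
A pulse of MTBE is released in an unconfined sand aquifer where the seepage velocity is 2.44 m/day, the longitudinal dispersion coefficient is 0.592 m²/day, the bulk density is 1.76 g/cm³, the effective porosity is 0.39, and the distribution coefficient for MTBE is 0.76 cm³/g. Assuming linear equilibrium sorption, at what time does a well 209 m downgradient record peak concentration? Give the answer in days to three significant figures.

379 days

Retardation factor R = 1 + ρ_b·K_d/n = 1 + 1.76 × 0.76/0.39 = 4.430.
Sorption retards both mechanisms: v_R = v/R = 0.5508 m/day, D_R = D/R = 0.1336 m²/day.
Peak time from v_R²t² + 2D_R t − x² = 0: t = (√(D_R² + v_R²x²) − D_R)/v_R².
√(D_R² + v_R²x²) = √(0.1336² + 0.5508² × 209²) = 115.1; v_R² = 0.3034.
t = (115.1 − 0.1336)/0.3034 = 379 days.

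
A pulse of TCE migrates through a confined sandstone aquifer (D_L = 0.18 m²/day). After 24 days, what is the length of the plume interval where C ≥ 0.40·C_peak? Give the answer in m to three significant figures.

7.96 m

The plume is Gaussian with σ = √(2Dt) = √(2 × 0.18 × 24) = 2.939 m.
C/C_peak = exp(−Δx²/(2σ²)) = 0.40 ⇒ Δx = σ·√(−2 ln 0.40) = 2.939 × 1.354 = 3.979 m.
Width = 2Δx = 7.96 m.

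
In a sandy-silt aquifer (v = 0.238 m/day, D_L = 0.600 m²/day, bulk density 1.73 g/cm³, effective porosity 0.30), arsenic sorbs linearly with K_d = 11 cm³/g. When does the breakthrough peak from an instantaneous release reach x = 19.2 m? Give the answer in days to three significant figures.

Retardation factor R = 1 + ρ_b·K_d/n = 1 + 1.73 × 11/0.30 = 64.43.
Sorption retards both mechanisms: v_R = v/R = 0.003694 m/day, D_R = D/R = 0.009312 m²/day.
Peak time from v_R²t² + 2D_R t − x² = 0: t = (√(D_R² + v_R²x²) − D_R)/v_R².
√(D_R² + v_R²x²) = √(0.009312² + 0.003694² × 19.2²) = 0.07153; v_R² = 1.365e-05.
t = (0.07153 − 0.009312)/1.365e-05 = 4560 days.

4560 days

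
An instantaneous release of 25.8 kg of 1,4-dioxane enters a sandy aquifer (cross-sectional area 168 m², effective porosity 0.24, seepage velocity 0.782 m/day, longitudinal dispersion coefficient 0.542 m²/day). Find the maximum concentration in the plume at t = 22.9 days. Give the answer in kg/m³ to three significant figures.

The peak of an instantaneous 1D plume sits at x = vt; there the Gaussian factor is 1 and C_max = M/(n_e·A·√(4πDt)), where n_e·A is the pore area the mass is dissolved in.
√(4πDt) = √(4π × 0.542 × 22.9) = 12.49 m, so C_max = 25.8/(0.24 × 168 × 12.49) = 0.0512 kg/m³.

0.0512 kg/m³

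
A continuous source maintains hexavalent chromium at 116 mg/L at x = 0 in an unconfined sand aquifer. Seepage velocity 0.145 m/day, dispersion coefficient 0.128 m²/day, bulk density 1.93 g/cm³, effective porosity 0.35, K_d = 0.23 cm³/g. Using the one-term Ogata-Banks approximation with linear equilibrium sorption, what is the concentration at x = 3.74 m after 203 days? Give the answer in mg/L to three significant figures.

113 mg/L

Retardation factor R = 1 + ρ_b·K_d/n = 1 + 1.93 × 0.23/0.35 = 2.268.
Sorption retards both mechanisms: v_R = v/R = 0.06393 m/day, D_R = D/R = 0.05644 m²/day.
v_R·t = 0.06393 × 203 = 12.97779 m; 2√(D_R t) = 6.770 m; argument = (3.74 − 12.97779)/6.770 = -1.365.
C = C₀ × ½·erfc(-1.365) = 116 × 0.9732 = 113 mg/L.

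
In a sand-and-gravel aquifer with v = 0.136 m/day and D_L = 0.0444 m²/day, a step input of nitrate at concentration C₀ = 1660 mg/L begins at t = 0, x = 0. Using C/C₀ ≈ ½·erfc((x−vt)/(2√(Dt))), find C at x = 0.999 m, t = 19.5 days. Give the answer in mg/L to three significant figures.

For a continuous step input, C/C₀ ≈ ½·erfc((x−vt)/(2√(Dt))).
vt = 0.136 × 19.5 = 2.652 m and 2√(Dt) = 2√(0.0444 × 19.5) = 1.861 m.
Argument (x−vt)/(2√(Dt)) = (0.999 − 2.652)/1.861 = -0.8882; ½·erfc(-0.8882) = 0.8955.
C = 1660 × 0.8955 = 1490 mg/L.

1490 mg/L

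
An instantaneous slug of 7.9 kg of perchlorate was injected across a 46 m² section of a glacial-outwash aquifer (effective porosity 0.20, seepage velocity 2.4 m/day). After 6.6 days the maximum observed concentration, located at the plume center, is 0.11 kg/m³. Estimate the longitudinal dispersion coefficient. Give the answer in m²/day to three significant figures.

At the plume center C_max = M/(n_e·A·√(4πDt)), so D = M²/(4πt·(n_e·A·C_max)²).
n_e·A·C_max = 0.20 × 46 × 0.11 = 1.012 kg/m.
D = 7.9²/(4π × 6.6 × 1.012²) = 0.735 m²/day.

0.735 m²/day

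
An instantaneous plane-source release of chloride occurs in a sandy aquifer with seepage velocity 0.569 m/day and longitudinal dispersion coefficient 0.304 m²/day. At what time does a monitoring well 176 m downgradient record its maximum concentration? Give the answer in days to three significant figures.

For the 1D instantaneous-source solution, setting ∂C/∂t = 0 at fixed x gives v²t² + 2Dt − x² = 0, so t = (√(D² + v²x²) − D)/v².
√(D² + v²x²) = √(0.304² + 0.569² × 176²) = 100.1; v² = 0.323761.
t = (100.1 − 0.304)/0.323761 = 308 days (vs. the pure-advection estimate x/v = 309 d).

308 days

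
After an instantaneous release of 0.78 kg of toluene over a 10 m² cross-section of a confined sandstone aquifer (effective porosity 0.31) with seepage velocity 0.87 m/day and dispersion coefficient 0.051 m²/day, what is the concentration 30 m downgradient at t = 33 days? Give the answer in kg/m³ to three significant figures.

For an instantaneous plane source, C(x,t) = M/(n_e·A·√(4πDt)) · exp(−(x−vt)²/(4Dt)), with n_e·A the pore (flow) area.
Plume center vt = 0.87 × 33 = 28.71 m, so the well at 30 m is 1.29 m downgradient of the peak.
√(4πDt) = 4.599 m, giving peak height M/(n_e·A·√(4πDt)) = 0.78/(0.31 × 10 × 4.599) = 0.05471 kg/m³.
(x−vt)²/(4Dt) = (1.29)²/(4 × 0.051 × 33) = 0.2472; exp(−0.2472) = 0.7810.
C = 0.05471 × 0.7810 = 0.0427 kg/m³.

0.0427 kg/m³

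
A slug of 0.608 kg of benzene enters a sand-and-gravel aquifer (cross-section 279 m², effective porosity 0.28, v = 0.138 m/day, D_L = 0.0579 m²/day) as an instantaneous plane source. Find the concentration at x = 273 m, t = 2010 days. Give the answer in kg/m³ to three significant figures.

For an instantaneous plane source, C(x,t) = M/(n_e·A·√(4πDt)) · exp(−(x−vt)²/(4Dt)), with n_e·A the pore (flow) area.
Plume center vt = 0.138 × 2010 = 277.38 m, so the well at 273 m is 4.38 m upgradient of the peak.
√(4πDt) = 38.24 m, giving peak height M/(n_e·A·√(4πDt)) = 0.608/(0.28 × 279 × 38.24) = 0.0002035 kg/m³.
(x−vt)²/(4Dt) = (-4.38)²/(4 × 0.0579 × 2010) = 0.04121; exp(−0.04121) = 0.9596.
C = 0.0002035 × 0.9596 = 0.000195 kg/m³.

0.000195 kg/m³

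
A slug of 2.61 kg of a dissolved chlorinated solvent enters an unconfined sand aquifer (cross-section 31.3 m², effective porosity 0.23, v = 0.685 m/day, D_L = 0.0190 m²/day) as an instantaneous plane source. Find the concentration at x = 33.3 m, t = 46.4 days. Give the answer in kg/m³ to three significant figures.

0.0568 kg/m³

For an instantaneous plane source, C(x,t) = M/(n_e·A·√(4πDt)) · exp(−(x−vt)²/(4Dt)), with n_e·A the pore (flow) area.
Plume center vt = 0.685 × 46.4 = 31.784 m, so the well at 33.3 m is 1.516 m downgradient of the peak.
√(4πDt) = 3.328 m, giving peak height M/(n_e·A·√(4πDt)) = 2.61/(0.23 × 31.3 × 3.328) = 0.1089 kg/m³.
(x−vt)²/(4Dt) = (1.516)²/(4 × 0.0190 × 46.4) = 0.6517; exp(−0.6517) = 0.5212.
C = 0.1089 × 0.5212 = 0.0568 kg/m³.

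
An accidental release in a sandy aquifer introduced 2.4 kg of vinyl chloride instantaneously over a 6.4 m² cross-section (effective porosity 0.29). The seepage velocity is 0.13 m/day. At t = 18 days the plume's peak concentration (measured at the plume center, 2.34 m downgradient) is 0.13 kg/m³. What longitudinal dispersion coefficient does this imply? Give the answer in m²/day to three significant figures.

0.437 m²/day

At the plume center C_max = M/(n_e·A·√(4πDt)), so D = M²/(4πt·(n_e·A·C_max)²).
n_e·A·C_max = 0.29 × 6.4 × 0.13 = 0.2413 kg/m.
D = 2.4²/(4π × 18 × 0.2413²) = 0.437 m²/day.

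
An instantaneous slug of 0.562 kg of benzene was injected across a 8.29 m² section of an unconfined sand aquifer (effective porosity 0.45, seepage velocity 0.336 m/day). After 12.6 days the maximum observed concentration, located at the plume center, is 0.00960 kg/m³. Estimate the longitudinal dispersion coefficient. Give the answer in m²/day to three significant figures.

1.56 m²/day

At the plume center C_max = M/(n_e·A·√(4πDt)), so D = M²/(4πt·(n_e·A·C_max)²).
n_e·A·C_max = 0.45 × 8.29 × 0.00960 = 0.03581 kg/m.
D = 0.562²/(4π × 12.6 × 0.03581²) = 1.56 m²/day.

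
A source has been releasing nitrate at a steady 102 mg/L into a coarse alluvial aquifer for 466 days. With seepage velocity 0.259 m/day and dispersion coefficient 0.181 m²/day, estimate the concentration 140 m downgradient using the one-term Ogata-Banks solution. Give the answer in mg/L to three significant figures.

7.00 mg/L

For a continuous step input, C/C₀ ≈ ½·erfc((x−vt)/(2√(Dt))).
vt = 0.259 × 466 = 120.694 m and 2√(Dt) = 2√(0.181 × 466) = 18.37 m.
Argument (x−vt)/(2√(Dt)) = (140 − 120.694)/18.37 = 1.051; ½·erfc(1.051) = 0.06859.
C = 102 × 0.06859 = 7.00 mg/L.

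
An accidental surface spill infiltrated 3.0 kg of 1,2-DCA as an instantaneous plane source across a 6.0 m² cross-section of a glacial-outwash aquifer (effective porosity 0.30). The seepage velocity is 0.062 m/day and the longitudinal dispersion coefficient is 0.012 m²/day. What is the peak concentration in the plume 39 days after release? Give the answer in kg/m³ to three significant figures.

The peak of an instantaneous 1D plume sits at x = vt; there the Gaussian factor is 1 and C_max = M/(n_e·A·√(4πDt)), where n_e·A is the pore area the mass is dissolved in.
√(4πDt) = √(4π × 0.012 × 39) = 2.425 m, so C_max = 3.0/(0.30 × 6.0 × 2.425) = 0.687 kg/m³.

0.687 kg/m³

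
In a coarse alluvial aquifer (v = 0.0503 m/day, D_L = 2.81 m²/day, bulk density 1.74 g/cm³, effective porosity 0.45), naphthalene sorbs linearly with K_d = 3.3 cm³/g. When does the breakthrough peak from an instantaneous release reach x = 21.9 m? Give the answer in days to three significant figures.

1130 days

Retardation factor R = 1 + ρ_b·K_d/n = 1 + 1.74 × 3.3/0.45 = 13.76.
Sorption retards both mechanisms: v_R = v/R = 0.003656 m/day, D_R = D/R = 0.2042 m²/day.
Peak time from v_R²t² + 2D_R t − x² = 0: t = (√(D_R² + v_R²x²) − D_R)/v_R².
√(D_R² + v_R²x²) = √(0.2042² + 0.003656² × 21.9²) = 0.2193; v_R² = 1.337e-05.
t = (0.2193 − 0.2042)/1.337e-05 = 1130 days.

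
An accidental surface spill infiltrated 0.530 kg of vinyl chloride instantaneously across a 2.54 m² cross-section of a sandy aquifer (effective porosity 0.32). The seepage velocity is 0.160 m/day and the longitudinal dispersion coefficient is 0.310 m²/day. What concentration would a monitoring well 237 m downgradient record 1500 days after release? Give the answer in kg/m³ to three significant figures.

0.00849 kg/m³

For an instantaneous plane source, C(x,t) = M/(n_e·A·√(4πDt)) · exp(−(x−vt)²/(4Dt)), with n_e·A the pore (flow) area.
Plume center vt = 0.160 × 1500 = 240 m, so the well at 237 m is 3 m upgradient of the peak.
√(4πDt) = 76.44 m, giving peak height M/(n_e·A·√(4πDt)) = 0.530/(0.32 × 2.54 × 76.44) = 0.008530 kg/m³.
(x−vt)²/(4Dt) = (-3)²/(4 × 0.310 × 1500) = 0.004839; exp(−0.004839) = 0.9952.
C = 0.008530 × 0.9952 = 0.00849 kg/m³.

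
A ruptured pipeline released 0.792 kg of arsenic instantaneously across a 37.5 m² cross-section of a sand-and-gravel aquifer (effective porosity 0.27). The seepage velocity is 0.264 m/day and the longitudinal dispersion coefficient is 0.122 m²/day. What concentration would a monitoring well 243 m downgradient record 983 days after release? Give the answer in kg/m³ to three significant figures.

0.00114 kg/m³

For an instantaneous plane source, C(x,t) = M/(n_e·A·√(4πDt)) · exp(−(x−vt)²/(4Dt)), with n_e·A the pore (flow) area.
Plume center vt = 0.264 × 983 = 259.512 m, so the well at 243 m is 16.512 m upgradient of the peak.
√(4πDt) = 38.82 m, giving peak height M/(n_e·A·√(4πDt)) = 0.792/(0.27 × 37.5 × 38.82) = 0.002015 kg/m³.
(x−vt)²/(4Dt) = (-16.512)²/(4 × 0.122 × 983) = 0.5684; exp(−0.5684) = 0.5664.
C = 0.002015 × 0.5664 = 0.00114 kg/m³.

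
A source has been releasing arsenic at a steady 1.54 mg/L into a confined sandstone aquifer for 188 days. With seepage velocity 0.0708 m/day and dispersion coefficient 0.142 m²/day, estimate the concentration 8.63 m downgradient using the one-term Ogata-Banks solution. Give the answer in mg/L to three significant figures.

1.14 mg/L

For a continuous step input, C/C₀ ≈ ½·erfc((x−vt)/(2√(Dt))).
vt = 0.0708 × 188 = 13.3104 m and 2√(Dt) = 2√(0.142 × 188) = 10.33 m.
Argument (x−vt)/(2√(Dt)) = (8.63 − 13.3104)/10.33 = -0.4531; ½·erfc(-0.4531) = 0.7392.
C = 1.54 × 0.7392 = 1.14 mg/L.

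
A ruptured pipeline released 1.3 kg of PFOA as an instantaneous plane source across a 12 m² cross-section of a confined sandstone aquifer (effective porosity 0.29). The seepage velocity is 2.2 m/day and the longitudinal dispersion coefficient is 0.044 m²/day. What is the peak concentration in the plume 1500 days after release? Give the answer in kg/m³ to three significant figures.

The peak of an instantaneous 1D plume sits at x = vt; there the Gaussian factor is 1 and C_max = M/(n_e·A·√(4πDt)), where n_e·A is the pore area the mass is dissolved in.
√(4πDt) = √(4π × 0.044 × 1500) = 28.80 m, so C_max = 1.3/(0.29 × 12 × 28.80) = 0.0130 kg/m³.

0.0130 kg/m³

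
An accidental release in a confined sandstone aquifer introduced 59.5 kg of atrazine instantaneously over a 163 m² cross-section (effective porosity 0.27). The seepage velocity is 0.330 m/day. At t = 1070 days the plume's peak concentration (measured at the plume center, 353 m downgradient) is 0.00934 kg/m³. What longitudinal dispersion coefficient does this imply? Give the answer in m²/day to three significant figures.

At the plume center C_max = M/(n_e·A·√(4πDt)), so D = M²/(4πt·(n_e·A·C_max)²).
n_e·A·C_max = 0.27 × 163 × 0.00934 = 0.4111 kg/m.
D = 59.5²/(4π × 1070 × 0.4111²) = 1.56 m²/day.

1.56 m²/day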